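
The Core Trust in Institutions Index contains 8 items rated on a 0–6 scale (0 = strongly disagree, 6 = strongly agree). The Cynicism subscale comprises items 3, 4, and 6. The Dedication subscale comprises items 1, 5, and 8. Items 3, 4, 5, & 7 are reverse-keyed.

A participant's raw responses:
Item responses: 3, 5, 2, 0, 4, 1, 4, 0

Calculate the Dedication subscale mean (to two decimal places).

1.67

Dedication items: 1, 5, 8.
Of these, item 5 is reverse-keyed; reverse-coded value = 6 − response.
  item 1: 3
  item 5: 6 − 4 = 2
  item 8: 0
Sum = 3 + 2 + 0 = 5
Mean = 5 / 3 = 1.67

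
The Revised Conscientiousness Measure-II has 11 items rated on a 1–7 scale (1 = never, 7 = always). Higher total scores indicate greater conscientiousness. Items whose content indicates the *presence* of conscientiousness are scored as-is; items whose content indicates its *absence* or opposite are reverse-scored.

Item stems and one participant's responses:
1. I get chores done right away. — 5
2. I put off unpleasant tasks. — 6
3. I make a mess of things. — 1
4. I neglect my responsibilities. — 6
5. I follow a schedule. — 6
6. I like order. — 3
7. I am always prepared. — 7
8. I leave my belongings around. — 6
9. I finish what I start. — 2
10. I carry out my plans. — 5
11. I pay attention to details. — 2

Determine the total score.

Items 2, 3, 4, 8 describe the absence/opposite of conscientiousness → reverse-score.
on a 1–7 scale, reversed = 8 − raw.
  item 1: 5
  item 2: 8 − 6 = 2
  item 3: 8 − 1 = 7
  item 4: 8 − 6 = 2
  item 5: 6
  item 6: 3
  item 7: 7
  item 8: 8 − 6 = 2
  item 9: 2
  item 10: 5
  item 11: 2
Total = 5 + 2 + 7 + 2 + 6 + 3 + 7 + 2 + 2 + 5 + 2 = 43

43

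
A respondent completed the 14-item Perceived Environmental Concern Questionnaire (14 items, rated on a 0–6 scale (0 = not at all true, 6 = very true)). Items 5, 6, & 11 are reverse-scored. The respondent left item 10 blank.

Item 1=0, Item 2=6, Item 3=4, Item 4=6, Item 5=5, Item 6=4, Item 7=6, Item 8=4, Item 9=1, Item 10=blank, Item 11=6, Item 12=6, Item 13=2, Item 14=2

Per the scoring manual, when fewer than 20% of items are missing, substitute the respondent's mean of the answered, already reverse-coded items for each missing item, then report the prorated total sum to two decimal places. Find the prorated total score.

Reverse-coded (on a 0–6 scale, reversed = 6 − raw):
  item 5: 6 − 5 = 1
  item 6: 6 − 4 = 2
  item 11: 6 − 6 = 0
Completed scored items (13 of 14): 0, 6, 4, 6, 1, 2, 6, 4, 1, 0, 6, 2, 2; sum = 40.
Person mean = 40 / 13 ≈ 3.0769
Prorated total = (40 / 13) × 14 = 43.08 (to 2 dp)

43.08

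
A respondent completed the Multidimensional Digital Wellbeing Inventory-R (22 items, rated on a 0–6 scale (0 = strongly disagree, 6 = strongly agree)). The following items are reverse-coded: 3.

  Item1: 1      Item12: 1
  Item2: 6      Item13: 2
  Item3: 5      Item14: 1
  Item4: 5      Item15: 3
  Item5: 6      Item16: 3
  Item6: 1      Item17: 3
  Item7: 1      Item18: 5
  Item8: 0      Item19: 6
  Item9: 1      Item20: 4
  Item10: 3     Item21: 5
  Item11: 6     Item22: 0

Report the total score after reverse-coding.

64

Reverse-coded items (on a 0–6 scale, reversed = 6 − raw):
  item 3: 6 − 5 = 1
Scored responses: 1, 6, 1, 5, 6, 1, 1, 0, 1, 3, 6, 1, 2, 1, 3, 3, 3, 5, 6, 4, 5, 0
Total = 1 + 6 + 1 + 5 + 6 + 1 + 1 + 0 + 1 + 3 + 6 + 1 + 2 + 1 + 3 + 3 + 3 + 5 + 6 + 4 + 5 + 0 = 64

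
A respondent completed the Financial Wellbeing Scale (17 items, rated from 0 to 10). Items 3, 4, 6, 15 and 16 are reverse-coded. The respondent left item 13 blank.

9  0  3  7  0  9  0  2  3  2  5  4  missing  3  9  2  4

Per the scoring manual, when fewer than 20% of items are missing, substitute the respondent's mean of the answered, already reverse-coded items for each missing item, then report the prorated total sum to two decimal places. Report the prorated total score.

Reverse-coded (reverse-coded value = 10 − response):
  item 3: 10 − 3 = 7
  item 4: 10 − 7 = 3
  item 6: 10 − 9 = 1
  item 15: 10 − 9 = 1
  item 16: 10 − 2 = 8
Completed scored items (16 of 17): 9, 0, 7, 3, 0, 1, 0, 2, 3, 2, 5, 4, 3, 1, 8, 4; sum = 52.
Person mean = 52 / 16 ≈ 3.2500
Prorated total = (52 / 16) × 17 = 55.25 (to 2 dp)

55.25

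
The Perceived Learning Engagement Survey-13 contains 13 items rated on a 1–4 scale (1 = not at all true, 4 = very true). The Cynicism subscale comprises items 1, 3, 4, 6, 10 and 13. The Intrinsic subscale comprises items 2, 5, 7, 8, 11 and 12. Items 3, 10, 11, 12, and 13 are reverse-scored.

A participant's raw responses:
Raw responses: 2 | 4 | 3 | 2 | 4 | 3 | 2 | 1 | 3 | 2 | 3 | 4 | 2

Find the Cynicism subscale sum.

Cynicism items: 1, 3, 4, 6, 10, 13.
Of these, items 3, 10, & 13 are reverse-scored; reverse-coded value = 5 − response.
  item 1: 2
  item 3: 5 − 3 = 2
  item 4: 2
  item 6: 3
  item 10: 5 − 2 = 3
  item 13: 5 − 2 = 3
Sum = 2 + 2 + 2 + 3 + 3 + 3 = 15

15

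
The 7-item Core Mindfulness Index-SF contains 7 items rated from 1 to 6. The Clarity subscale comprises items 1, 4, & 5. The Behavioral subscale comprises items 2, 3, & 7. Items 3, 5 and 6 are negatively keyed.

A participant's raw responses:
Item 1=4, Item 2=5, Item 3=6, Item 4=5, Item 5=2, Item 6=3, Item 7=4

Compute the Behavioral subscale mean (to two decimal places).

3.33

Behavioral items: 2, 3, 7.
Of these, item 3 is negatively keyed; on a 1–6 scale, reversed = 7 − raw.
  item 2: 5
  item 3: 7 − 6 = 1
  item 7: 4
Sum = 5 + 1 + 4 = 10
Mean = 10 / 3 = 3.33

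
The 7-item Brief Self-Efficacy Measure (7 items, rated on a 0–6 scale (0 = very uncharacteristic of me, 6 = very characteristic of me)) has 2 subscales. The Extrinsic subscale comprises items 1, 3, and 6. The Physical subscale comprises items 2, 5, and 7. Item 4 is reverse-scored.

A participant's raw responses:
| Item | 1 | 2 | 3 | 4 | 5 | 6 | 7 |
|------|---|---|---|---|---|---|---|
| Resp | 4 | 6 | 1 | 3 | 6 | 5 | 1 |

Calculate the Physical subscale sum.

13

Physical items: 2, 5, 7.
  item 2: 6
  item 5: 6
  item 7: 1
Sum = 6 + 6 + 1 = 13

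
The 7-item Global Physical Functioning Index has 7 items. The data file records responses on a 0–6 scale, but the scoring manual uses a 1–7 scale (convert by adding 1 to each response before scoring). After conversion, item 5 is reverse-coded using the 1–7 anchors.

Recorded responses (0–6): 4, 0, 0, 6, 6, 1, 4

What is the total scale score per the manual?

22

Convert to 1–7: 5, 1, 1, 7, 7, 2, 5
Reverse-coded (reverse-coded value = 8 − response):
  item 5: 8 − 7 = 1
Scored: 5, 1, 1, 7, 1, 2, 5
Total = 22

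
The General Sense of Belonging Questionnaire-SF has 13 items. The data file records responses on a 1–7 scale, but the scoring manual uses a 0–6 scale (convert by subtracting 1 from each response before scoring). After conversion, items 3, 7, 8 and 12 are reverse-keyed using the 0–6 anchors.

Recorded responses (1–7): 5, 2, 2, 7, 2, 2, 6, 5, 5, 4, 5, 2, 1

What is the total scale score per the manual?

Convert to 0–6: 4, 1, 1, 6, 1, 1, 5, 4, 4, 3, 4, 1, 0
Reverse-coded (reversed = (0+6) − raw = 6 − raw):
  item 3: 6 − 1 = 5
  item 7: 6 − 5 = 1
  item 8: 6 − 4 = 2
  item 12: 6 − 1 = 5
Scored: 4, 1, 5, 6, 1, 1, 1, 2, 4, 3, 4, 5, 0
Total = 37

37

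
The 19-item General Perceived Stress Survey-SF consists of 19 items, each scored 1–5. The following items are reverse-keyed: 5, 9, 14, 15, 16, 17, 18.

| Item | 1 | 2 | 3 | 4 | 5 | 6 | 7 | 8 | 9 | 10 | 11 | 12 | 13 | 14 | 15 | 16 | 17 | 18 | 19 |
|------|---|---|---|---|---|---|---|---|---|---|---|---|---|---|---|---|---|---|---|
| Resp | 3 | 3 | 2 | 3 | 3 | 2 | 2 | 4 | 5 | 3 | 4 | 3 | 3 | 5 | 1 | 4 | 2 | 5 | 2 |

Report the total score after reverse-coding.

51

Apply reverse scoring (on a 1–5 scale, reversed = 6 − raw):
  item 5: 6 − 3 = 3
  item 9: 6 − 5 = 1
  item 14: 6 − 5 = 1
  item 15: 6 − 1 = 5
  item 16: 6 − 4 = 2
  item 17: 6 − 2 = 4
  item 18: 6 − 5 = 1
After reverse-coding: 3, 3, 2, 3, 3, 2, 2, 4, 1, 3, 4, 3, 3, 1, 5, 2, 4, 1, 2
Total = 3 + 3 + 2 + 3 + 3 + 2 + 2 + 4 + 1 + 3 + 4 + 3 + 3 + 1 + 5 + 2 + 4 + 1 + 2 = 51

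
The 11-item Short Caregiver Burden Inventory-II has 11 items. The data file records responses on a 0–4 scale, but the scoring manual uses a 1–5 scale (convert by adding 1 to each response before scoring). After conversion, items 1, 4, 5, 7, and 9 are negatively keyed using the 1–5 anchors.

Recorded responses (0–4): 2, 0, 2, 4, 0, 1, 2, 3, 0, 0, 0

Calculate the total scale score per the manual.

29

Convert to 1–5: 3, 1, 3, 5, 1, 2, 3, 4, 1, 1, 1
Reverse-coded (reverse-coded value = 6 − response):
  item 1: 6 − 3 = 3
  item 4: 6 − 5 = 1
  item 5: 6 − 1 = 5
  item 7: 6 − 3 = 3
  item 9: 6 − 1 = 5
Scored: 3, 1, 3, 1, 5, 2, 3, 4, 5, 1, 1
Total = 29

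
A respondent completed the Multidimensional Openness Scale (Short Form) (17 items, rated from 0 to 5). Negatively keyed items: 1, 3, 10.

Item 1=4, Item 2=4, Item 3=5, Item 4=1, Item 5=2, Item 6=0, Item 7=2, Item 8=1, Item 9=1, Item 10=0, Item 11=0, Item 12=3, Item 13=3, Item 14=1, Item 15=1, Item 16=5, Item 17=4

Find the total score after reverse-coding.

34

Raw sum = 37. Negatively keyed items: 1, 3, 10; their raw sum = 9.
Each reversal replaces raw with 5 − raw, changing the total by 5 − 2·raw per item.
Total = 37 + 3·5 − 2·9 = 37 + 15 − 18 = 34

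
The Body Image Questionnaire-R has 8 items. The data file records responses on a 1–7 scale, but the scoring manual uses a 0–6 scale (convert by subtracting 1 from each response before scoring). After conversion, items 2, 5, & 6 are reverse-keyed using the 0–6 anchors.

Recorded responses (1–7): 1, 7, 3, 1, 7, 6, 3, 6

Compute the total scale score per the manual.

Convert to 0–6: 0, 6, 2, 0, 6, 5, 2, 5
Reverse-coded (reversed = (0+6) − raw = 6 − raw):
  item 2: 6 − 6 = 0
  item 5: 6 − 6 = 0
  item 6: 6 − 5 = 1
Scored: 0, 0, 2, 0, 0, 1, 2, 5
Total = 10

10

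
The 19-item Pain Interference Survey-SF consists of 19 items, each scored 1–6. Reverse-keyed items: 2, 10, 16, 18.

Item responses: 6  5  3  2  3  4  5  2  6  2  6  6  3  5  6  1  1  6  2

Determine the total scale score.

Apply reverse scoring (reverse-coded value = 7 − response):
  item 2: 7 − 5 = 2
  item 10: 7 − 2 = 5
  item 16: 7 − 1 = 6
  item 18: 7 − 6 = 1
Scored items: 6, 2, 3, 2, 3, 4, 5, 2, 6, 5, 6, 6, 3, 5, 6, 6, 1, 1, 2
Total = 6 + 2 + 3 + 2 + 3 + 4 + 5 + 2 + 6 + 5 + 6 + 6 + 3 + 5 + 6 + 6 + 1 + 1 + 2 = 74

74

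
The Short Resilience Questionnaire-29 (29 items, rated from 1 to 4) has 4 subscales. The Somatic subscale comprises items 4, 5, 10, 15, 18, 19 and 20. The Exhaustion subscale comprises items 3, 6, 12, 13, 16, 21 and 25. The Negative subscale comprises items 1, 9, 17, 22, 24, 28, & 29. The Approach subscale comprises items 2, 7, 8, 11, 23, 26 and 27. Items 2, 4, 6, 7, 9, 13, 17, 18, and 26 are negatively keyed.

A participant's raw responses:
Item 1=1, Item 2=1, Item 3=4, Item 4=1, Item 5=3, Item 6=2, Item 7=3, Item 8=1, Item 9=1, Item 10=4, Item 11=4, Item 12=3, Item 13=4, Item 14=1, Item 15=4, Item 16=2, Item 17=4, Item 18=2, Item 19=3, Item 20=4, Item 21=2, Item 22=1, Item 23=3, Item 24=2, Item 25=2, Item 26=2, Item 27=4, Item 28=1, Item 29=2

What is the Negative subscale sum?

12

Negative items: 1, 9, 17, 22, 24, 28, 29.
Of these, items 9 and 17 are negatively keyed; on a 1–4 scale, reversed = 5 − raw.
  item 1: 1
  item 9: 5 − 1 = 4
  item 17: 5 − 4 = 1
  item 22: 1
  item 24: 2
  item 28: 1
  item 29: 2
Sum = 1 + 4 + 1 + 1 + 2 + 1 + 2 = 12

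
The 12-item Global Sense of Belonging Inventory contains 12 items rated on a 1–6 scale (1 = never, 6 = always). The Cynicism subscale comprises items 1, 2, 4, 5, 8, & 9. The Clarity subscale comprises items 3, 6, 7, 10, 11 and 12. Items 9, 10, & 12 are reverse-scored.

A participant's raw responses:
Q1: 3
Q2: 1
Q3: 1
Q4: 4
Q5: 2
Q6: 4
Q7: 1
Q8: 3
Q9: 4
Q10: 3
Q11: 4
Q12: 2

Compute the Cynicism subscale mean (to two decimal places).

Cynicism items: 1, 2, 4, 5, 8, 9.
Of these, item 9 is reverse-scored; on a 1–6 scale, reversed = 7 − raw.
  item 1: 3
  item 2: 1
  item 4: 4
  item 5: 2
  item 8: 3
  item 9: 7 − 4 = 3
Sum = 3 + 1 + 4 + 2 + 3 + 3 = 16
Mean = 16 / 6 = 2.67

2.67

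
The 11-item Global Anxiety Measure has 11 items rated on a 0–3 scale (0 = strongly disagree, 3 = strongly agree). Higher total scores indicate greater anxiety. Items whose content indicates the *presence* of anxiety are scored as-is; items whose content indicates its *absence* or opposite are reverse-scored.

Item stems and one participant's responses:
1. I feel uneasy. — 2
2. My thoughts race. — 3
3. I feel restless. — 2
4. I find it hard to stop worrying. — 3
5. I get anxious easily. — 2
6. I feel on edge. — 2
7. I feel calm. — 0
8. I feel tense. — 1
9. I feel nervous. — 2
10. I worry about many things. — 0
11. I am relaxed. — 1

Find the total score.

22

Items 7, 11 describe the absence/opposite of anxiety → reverse-score.
reverse-coded value = 3 − response.
  item 1: 2
  item 2: 3
  item 3: 2
  item 4: 3
  item 5: 2
  item 6: 2
  item 7: 3 − 0 = 3
  item 8: 1
  item 9: 2
  item 10: 0
  item 11: 3 − 1 = 2
Total = 2 + 3 + 2 + 3 + 2 + 2 + 3 + 1 + 2 + 0 + 2 = 22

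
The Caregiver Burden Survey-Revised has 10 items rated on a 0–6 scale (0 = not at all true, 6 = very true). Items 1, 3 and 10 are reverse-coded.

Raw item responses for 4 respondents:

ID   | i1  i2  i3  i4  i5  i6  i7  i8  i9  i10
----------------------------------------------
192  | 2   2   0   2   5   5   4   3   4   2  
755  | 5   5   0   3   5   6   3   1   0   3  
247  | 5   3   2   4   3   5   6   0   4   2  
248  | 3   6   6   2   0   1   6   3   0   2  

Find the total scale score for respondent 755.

Respondent 755 raw: 5, 5, 0, 3, 5, 6, 3, 1, 0, 3.
Reverse-coded (reverse-coded value = 6 − response):
  item 1: 6 − 5 = 1
  item 2: 5
  item 3: 6 − 0 = 6
  item 4: 3
  item 5: 5
  item 6: 6
  item 7: 3
  item 8: 1
  item 9: 0
  item 10: 6 − 3 = 3
Sum = 1 + 5 + 6 + 3 + 5 + 6 + 3 + 1 + 0 + 3 = 33

33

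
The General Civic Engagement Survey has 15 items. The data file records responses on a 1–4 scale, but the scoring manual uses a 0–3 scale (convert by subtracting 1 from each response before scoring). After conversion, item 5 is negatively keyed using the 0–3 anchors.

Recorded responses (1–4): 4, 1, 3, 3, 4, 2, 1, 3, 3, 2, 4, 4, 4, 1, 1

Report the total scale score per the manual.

Convert to 0–3: 3, 0, 2, 2, 3, 1, 0, 2, 2, 1, 3, 3, 3, 0, 0
Reverse-coded (on a 0–3 scale, reversed = 3 − raw):
  item 5: 3 − 3 = 0
Scored: 3, 0, 2, 2, 0, 1, 0, 2, 2, 1, 3, 3, 3, 0, 0
Total = 22

22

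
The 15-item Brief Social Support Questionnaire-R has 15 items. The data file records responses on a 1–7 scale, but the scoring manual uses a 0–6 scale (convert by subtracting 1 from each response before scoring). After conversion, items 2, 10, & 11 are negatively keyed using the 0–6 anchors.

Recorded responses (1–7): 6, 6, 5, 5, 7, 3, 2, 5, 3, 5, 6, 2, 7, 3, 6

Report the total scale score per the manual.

46

Convert to 0–6: 5, 5, 4, 4, 6, 2, 1, 4, 2, 4, 5, 1, 6, 2, 5
Reverse-coded (on a 0–6 scale, reversed = 6 − raw):
  item 2: 6 − 5 = 1
  item 10: 6 − 4 = 2
  item 11: 6 − 5 = 1
Scored: 5, 1, 4, 4, 6, 2, 1, 4, 2, 2, 1, 1, 6, 2, 5
Total = 46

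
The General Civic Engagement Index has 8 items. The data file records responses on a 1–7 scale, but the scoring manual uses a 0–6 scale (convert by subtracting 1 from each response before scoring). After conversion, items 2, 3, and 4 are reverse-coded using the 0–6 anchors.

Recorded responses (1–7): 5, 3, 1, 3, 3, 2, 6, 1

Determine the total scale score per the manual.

Convert to 0–6: 4, 2, 0, 2, 2, 1, 5, 0
Reverse-coded (reversed = (0+6) − raw = 6 − raw):
  item 2: 6 − 2 = 4
  item 3: 6 − 0 = 6
  item 4: 6 − 2 = 4
Scored: 4, 4, 6, 4, 2, 1, 5, 0
Total = 26

26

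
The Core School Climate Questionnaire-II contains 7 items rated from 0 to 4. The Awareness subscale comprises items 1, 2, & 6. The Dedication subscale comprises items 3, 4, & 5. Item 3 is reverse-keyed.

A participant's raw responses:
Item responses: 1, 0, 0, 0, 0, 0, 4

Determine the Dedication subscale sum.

4

Dedication items: 3, 4, 5.
Of these, item 3 is reverse-keyed; reversed = (0+4) − raw = 4 − raw.
  item 3: 4 − 0 = 4
  item 4: 0
  item 5: 0
Sum = 4 + 0 + 0 = 4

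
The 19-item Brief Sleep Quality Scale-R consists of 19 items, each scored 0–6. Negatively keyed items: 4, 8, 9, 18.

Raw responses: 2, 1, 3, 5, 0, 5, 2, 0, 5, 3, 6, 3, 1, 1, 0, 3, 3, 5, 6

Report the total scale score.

48

Negatively keyed items use 6 − raw:
  item 4: 6 − 5 = 1
  item 8: 6 − 0 = 6
  item 9: 6 − 5 = 1
  item 18: 6 − 5 = 1
After reverse-coding: 2, 1, 3, 1, 0, 5, 2, 6, 1, 3, 6, 3, 1, 1, 0, 3, 3, 1, 6
Total = 2 + 1 + 3 + 1 + 0 + 5 + 2 + 6 + 1 + 3 + 6 + 3 + 1 + 1 + 0 + 3 + 3 + 1 + 6 = 48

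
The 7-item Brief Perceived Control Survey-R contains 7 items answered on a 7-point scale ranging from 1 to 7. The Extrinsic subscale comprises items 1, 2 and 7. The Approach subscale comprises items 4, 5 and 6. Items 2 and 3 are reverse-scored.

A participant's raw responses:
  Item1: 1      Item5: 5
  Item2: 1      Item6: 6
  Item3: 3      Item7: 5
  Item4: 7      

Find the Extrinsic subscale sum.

13

Extrinsic items: 1, 2, 7.
Of these, item 2 is reverse-scored; on a 1–7 scale, reversed = 8 − raw.
  item 1: 1
  item 2: 8 − 1 = 7
  item 7: 5
Sum = 1 + 7 + 5 = 13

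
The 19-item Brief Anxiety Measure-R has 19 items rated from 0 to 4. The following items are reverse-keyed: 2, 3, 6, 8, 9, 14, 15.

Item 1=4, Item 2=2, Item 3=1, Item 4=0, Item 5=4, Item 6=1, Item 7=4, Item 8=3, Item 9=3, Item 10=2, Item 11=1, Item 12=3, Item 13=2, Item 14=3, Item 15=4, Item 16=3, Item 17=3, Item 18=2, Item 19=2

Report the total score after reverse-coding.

Reverse-keyed items use 4 − raw:
  item 2: 4 − 2 = 2
  item 3: 4 − 1 = 3
  item 6: 4 − 1 = 3
  item 8: 4 − 3 = 1
  item 9: 4 − 3 = 1
  item 14: 4 − 3 = 1
  item 15: 4 − 4 = 0
Scored responses: 4, 2, 3, 0, 4, 3, 4, 1, 1, 2, 1, 3, 2, 1, 0, 3, 3, 2, 2
Total = 4 + 2 + 3 + 0 + 4 + 3 + 4 + 1 + 1 + 2 + 1 + 3 + 2 + 1 + 0 + 3 + 3 + 2 + 2 = 41

41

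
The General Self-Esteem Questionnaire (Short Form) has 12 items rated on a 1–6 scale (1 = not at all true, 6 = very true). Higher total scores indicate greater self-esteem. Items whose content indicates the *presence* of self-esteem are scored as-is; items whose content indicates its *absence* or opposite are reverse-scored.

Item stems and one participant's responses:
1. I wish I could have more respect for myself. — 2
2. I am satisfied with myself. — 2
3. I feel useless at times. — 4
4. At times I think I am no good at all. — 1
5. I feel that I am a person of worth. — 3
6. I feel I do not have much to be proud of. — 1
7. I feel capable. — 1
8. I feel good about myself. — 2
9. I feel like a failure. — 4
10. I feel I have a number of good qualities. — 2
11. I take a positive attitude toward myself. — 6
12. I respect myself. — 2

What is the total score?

Items 1, 3, 4, 6, 9 describe the absence/opposite of self-esteem → reverse-score.
reversed = (1+6) − raw = 7 − raw.
  item 1: 7 − 2 = 5
  item 2: 2
  item 3: 7 − 4 = 3
  item 4: 7 − 1 = 6
  item 5: 3
  item 6: 7 − 1 = 6
  item 7: 1
  item 8: 2
  item 9: 7 − 4 = 3
  item 10: 2
  item 11: 6
  item 12: 2
Total = 5 + 2 + 3 + 6 + 3 + 6 + 1 + 2 + 3 + 2 + 6 + 2 = 41

41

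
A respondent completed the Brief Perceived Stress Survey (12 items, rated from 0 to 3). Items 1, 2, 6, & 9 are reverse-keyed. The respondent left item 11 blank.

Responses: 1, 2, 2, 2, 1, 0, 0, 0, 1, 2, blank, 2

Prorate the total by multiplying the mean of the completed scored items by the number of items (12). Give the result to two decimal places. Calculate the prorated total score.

18.55

Reverse-coded (reverse-coded value = 3 − response):
  item 1: 3 − 1 = 2
  item 2: 3 − 2 = 1
  item 6: 3 − 0 = 3
  item 9: 3 − 1 = 2
Completed scored items (11 of 12): 2, 1, 2, 2, 1, 3, 0, 0, 2, 2, 2; sum = 17.
Person mean = 17 / 11 ≈ 1.5455
Prorated total = (17 / 11) × 12 = 18.55 (to 2 dp)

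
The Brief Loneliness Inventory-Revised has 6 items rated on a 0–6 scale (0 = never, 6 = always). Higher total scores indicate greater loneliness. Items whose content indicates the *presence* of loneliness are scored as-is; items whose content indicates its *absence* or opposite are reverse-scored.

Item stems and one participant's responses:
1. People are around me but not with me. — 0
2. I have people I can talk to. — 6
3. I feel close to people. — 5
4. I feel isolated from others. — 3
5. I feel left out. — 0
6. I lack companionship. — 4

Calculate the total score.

8

Items 2, 3 describe the absence/opposite of loneliness → reverse-score.
reverse-coded value = 6 − response.
  item 1: 0
  item 2: 6 − 6 = 0
  item 3: 6 − 5 = 1
  item 4: 3
  item 5: 0
  item 6: 4
Total = 0 + 0 + 1 + 3 + 0 + 4 = 8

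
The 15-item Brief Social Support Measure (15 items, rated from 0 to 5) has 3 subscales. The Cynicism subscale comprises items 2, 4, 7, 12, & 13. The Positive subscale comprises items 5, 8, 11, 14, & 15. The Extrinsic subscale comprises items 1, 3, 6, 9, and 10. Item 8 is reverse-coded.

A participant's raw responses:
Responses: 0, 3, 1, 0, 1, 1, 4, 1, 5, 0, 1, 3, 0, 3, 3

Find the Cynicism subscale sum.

Cynicism items: 2, 4, 7, 12, 13.
  item 2: 3
  item 4: 0
  item 7: 4
  item 12: 3
  item 13: 0
Sum = 3 + 0 + 4 + 3 + 0 = 10

10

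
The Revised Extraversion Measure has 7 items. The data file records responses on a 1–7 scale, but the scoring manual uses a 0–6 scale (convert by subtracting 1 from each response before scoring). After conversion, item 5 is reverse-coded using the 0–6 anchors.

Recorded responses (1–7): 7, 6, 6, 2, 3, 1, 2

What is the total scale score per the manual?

Convert to 0–6: 6, 5, 5, 1, 2, 0, 1
Reverse-coded (reversed = (0+6) − raw = 6 − raw):
  item 5: 6 − 2 = 4
Scored: 6, 5, 5, 1, 4, 0, 1
Total = 22

22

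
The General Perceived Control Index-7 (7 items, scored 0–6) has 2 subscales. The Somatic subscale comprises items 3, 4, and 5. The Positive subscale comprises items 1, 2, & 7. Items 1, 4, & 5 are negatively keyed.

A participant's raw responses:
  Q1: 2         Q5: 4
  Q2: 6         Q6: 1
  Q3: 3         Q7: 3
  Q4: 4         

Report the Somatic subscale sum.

7

Somatic items: 3, 4, 5.
Of these, items 4 & 5 are negatively keyed; on a 0–6 scale, reversed = 6 − raw.
  item 3: 3
  item 4: 6 − 4 = 2
  item 5: 6 − 4 = 2
Sum = 3 + 2 + 2 = 7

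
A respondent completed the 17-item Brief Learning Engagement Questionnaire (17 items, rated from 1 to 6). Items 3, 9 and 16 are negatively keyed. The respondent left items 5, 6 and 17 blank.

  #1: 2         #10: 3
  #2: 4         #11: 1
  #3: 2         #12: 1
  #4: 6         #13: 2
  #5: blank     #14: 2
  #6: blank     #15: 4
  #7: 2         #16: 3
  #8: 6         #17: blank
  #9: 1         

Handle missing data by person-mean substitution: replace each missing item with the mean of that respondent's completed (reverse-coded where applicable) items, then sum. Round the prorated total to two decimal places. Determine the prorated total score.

Reverse-coded (reverse-coded value = 7 − response):
  item 3: 7 − 2 = 5
  item 9: 7 − 1 = 6
  item 16: 7 − 3 = 4
Completed scored items (14 of 17): 2, 4, 5, 6, 2, 6, 6, 3, 1, 1, 2, 2, 4, 4; sum = 48.
Person mean = 48 / 14 ≈ 3.4286
Prorated total = (48 / 14) × 17 = 58.29 (to 2 dp)

58.29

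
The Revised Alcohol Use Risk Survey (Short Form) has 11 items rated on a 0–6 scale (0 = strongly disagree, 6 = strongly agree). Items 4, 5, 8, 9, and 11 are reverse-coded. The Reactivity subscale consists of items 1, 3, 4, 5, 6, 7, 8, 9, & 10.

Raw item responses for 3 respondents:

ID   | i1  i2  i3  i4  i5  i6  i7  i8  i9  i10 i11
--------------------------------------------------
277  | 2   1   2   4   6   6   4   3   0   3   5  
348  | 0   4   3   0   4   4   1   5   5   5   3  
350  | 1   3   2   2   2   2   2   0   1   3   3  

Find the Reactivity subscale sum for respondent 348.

Respondent 348 raw: 0, 4, 3, 0, 4, 4, 1, 5, 5, 5, 3.
Reactivity items: 1, 3, 4, 5, 6, 7, 8, 9, 10.
Reverse-coded (reverse-coded value = 6 − response):
  item 1: 0
  item 3: 3
  item 4: 6 − 0 = 6
  item 5: 6 − 4 = 2
  item 6: 4
  item 7: 1
  item 8: 6 − 5 = 1
  item 9: 6 − 5 = 1
  item 10: 5
Sum = 0 + 3 + 6 + 2 + 4 + 1 + 1 + 1 + 5 = 23

23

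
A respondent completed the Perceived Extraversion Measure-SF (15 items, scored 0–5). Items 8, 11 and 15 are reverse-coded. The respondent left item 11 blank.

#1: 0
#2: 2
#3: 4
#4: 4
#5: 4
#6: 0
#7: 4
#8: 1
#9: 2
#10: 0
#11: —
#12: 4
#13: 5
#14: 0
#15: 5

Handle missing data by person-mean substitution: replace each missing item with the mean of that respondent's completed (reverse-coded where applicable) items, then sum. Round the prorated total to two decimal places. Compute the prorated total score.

35.36

Reverse-coded (on a 0–5 scale, reversed = 5 − raw):
  item 8: 5 − 1 = 4
  item 15: 5 − 5 = 0
Completed scored items (14 of 15): 0, 2, 4, 4, 4, 0, 4, 4, 2, 0, 4, 5, 0, 0; sum = 33.
Person mean = 33 / 14 ≈ 2.3571
Prorated total = (33 / 14) × 15 = 35.36 (to 2 dp)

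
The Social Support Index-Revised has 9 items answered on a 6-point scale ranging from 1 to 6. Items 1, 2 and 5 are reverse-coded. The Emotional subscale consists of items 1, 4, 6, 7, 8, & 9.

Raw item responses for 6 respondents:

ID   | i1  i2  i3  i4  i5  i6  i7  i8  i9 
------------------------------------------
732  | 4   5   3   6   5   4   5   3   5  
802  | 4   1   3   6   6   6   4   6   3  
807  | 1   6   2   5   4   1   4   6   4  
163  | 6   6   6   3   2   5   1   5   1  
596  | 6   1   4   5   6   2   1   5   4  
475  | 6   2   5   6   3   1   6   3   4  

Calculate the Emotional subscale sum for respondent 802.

Respondent 802 raw: 4, 1, 3, 6, 6, 6, 4, 6, 3.
Emotional items: 1, 4, 6, 7, 8, 9.
Reverse-coded (reverse-coded value = 7 − response):
  item 1: 7 − 4 = 3
  item 4: 6
  item 6: 6
  item 7: 4
  item 8: 6
  item 9: 3
Sum = 3 + 6 + 6 + 4 + 6 + 3 = 28

28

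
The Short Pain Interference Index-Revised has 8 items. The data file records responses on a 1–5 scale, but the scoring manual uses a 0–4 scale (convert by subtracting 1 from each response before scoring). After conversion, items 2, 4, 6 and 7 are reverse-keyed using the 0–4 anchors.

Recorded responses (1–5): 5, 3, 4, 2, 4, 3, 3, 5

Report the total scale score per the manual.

23

Convert to 0–4: 4, 2, 3, 1, 3, 2, 2, 4
Reverse-coded (reverse-coded value = 4 − response):
  item 2: 4 − 2 = 2
  item 4: 4 − 1 = 3
  item 6: 4 − 2 = 2
  item 7: 4 − 2 = 2
Scored: 4, 2, 3, 3, 3, 2, 2, 4
Total = 23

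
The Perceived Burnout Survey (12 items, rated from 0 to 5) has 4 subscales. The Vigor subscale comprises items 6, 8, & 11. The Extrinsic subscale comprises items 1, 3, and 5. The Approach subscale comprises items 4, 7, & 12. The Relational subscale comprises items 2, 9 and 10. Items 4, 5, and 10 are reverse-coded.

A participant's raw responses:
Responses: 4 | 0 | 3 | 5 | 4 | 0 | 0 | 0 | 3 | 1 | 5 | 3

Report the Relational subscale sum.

Relational items: 2, 9, 10.
Of these, item 10 is reverse-coded; reversed = (0+5) − raw = 5 − raw.
  item 2: 0
  item 9: 3
  item 10: 5 − 1 = 4
Sum = 0 + 3 + 4 = 7

7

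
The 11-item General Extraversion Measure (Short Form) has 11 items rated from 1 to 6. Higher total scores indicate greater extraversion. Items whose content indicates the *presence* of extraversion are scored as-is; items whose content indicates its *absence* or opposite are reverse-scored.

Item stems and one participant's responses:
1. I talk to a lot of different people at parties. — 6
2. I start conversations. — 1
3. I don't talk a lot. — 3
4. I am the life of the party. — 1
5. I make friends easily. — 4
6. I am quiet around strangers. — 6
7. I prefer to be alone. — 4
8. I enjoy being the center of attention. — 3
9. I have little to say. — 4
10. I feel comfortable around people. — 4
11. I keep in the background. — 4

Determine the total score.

Items 3, 6, 7, 9, 11 describe the absence/opposite of extraversion → reverse-score.
reversed = (1+6) − raw = 7 − raw.
  item 1: 6
  item 2: 1
  item 3: 7 − 3 = 4
  item 4: 1
  item 5: 4
  item 6: 7 − 6 = 1
  item 7: 7 − 4 = 3
  item 8: 3
  item 9: 7 − 4 = 3
  item 10: 4
  item 11: 7 − 4 = 3
Total = 6 + 1 + 4 + 1 + 4 + 1 + 3 + 3 + 3 + 4 + 3 = 33

33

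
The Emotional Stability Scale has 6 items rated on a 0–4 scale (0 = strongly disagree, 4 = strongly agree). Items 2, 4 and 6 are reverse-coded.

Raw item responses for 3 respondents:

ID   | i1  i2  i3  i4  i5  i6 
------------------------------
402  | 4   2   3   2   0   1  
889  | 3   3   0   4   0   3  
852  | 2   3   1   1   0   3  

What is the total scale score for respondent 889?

5

Respondent 889 raw: 3, 3, 0, 4, 0, 3.
Reverse-coded (reverse-coded value = 4 − response):
  item 1: 3
  item 2: 4 − 3 = 1
  item 3: 0
  item 4: 4 − 4 = 0
  item 5: 0
  item 6: 4 − 3 = 1
Sum = 3 + 1 + 0 + 0 + 0 + 1 = 5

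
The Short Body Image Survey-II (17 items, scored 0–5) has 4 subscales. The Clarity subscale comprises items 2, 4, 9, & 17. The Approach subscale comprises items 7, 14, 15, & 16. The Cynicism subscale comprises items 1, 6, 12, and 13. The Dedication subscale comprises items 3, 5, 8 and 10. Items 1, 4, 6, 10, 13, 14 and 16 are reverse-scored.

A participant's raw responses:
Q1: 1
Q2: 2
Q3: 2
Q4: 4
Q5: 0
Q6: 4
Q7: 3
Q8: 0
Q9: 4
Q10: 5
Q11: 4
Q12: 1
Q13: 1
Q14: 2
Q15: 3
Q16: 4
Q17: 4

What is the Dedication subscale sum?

Dedication items: 3, 5, 8, 10.
Of these, item 10 is reverse-scored; reverse-coded value = 5 − response.
  item 3: 2
  item 5: 0
  item 8: 0
  item 10: 5 − 5 = 0
Sum = 2 + 0 + 0 + 0 = 2

2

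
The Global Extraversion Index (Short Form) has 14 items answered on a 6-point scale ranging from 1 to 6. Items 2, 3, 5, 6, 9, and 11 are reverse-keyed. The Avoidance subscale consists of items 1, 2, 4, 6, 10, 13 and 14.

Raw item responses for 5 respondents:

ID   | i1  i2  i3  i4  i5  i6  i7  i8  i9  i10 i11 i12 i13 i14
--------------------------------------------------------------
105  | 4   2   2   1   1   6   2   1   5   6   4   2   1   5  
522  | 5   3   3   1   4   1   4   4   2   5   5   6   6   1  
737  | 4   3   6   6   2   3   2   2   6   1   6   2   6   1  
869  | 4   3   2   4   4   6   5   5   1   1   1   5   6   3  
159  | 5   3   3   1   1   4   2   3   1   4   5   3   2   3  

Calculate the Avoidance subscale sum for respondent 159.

Respondent 159 raw: 5, 3, 3, 1, 1, 4, 2, 3, 1, 4, 5, 3, 2, 3.
Avoidance items: 1, 2, 4, 6, 10, 13, 14.
Reverse-coded (reversed = (1+6) − raw = 7 − raw):
  item 1: 5
  item 2: 7 − 3 = 4
  item 4: 1
  item 6: 7 − 4 = 3
  item 10: 4
  item 13: 2
  item 14: 3
Sum = 5 + 4 + 1 + 3 + 4 + 2 + 3 = 22

22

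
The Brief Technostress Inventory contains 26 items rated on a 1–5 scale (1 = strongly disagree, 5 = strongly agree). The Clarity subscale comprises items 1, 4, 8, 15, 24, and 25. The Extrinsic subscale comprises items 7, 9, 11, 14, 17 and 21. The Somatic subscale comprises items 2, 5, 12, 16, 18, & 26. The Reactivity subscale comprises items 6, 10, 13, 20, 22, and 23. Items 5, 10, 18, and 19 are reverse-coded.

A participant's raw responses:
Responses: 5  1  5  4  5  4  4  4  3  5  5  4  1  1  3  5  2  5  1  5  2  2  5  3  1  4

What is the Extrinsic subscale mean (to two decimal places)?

Extrinsic items: 7, 9, 11, 14, 17, 21.
  item 7: 4
  item 9: 3
  item 11: 5
  item 14: 1
  item 17: 2
  item 21: 2
Sum = 4 + 3 + 5 + 1 + 2 + 2 = 17
Mean = 17 / 6 = 2.83

2.83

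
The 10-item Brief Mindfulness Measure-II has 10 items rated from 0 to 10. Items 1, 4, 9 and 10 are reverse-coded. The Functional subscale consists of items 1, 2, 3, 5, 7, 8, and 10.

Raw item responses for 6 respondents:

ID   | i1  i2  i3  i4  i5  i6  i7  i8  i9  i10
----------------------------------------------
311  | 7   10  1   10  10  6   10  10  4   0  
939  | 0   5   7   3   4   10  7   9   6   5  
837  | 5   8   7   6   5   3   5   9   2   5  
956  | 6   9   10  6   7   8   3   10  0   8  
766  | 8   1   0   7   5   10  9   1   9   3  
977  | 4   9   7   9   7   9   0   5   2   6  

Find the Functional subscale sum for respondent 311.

Respondent 311 raw: 7, 10, 1, 10, 10, 6, 10, 10, 4, 0.
Functional items: 1, 2, 3, 5, 7, 8, 10.
Reverse-coded (reversed = (0+10) − raw = 10 − raw):
  item 1: 10 − 7 = 3
  item 2: 10
  item 3: 1
  item 5: 10
  item 7: 10
  item 8: 10
  item 10: 10 − 0 = 10
Sum = 3 + 10 + 1 + 10 + 10 + 10 + 10 = 54

54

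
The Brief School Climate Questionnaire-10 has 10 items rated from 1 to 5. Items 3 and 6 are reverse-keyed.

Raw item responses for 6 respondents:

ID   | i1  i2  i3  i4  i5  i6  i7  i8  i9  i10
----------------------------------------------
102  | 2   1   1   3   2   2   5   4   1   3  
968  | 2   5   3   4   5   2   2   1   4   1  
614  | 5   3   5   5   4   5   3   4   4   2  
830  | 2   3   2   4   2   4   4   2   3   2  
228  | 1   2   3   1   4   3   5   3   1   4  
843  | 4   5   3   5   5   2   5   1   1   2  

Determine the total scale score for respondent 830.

Respondent 830 raw: 2, 3, 2, 4, 2, 4, 4, 2, 3, 2.
Reverse-coded (on a 1–5 scale, reversed = 6 − raw):
  item 1: 2
  item 2: 3
  item 3: 6 − 2 = 4
  item 4: 4
  item 5: 2
  item 6: 6 − 4 = 2
  item 7: 4
  item 8: 2
  item 9: 3
  item 10: 2
Sum = 2 + 3 + 4 + 4 + 2 + 2 + 4 + 2 + 3 + 2 = 28

28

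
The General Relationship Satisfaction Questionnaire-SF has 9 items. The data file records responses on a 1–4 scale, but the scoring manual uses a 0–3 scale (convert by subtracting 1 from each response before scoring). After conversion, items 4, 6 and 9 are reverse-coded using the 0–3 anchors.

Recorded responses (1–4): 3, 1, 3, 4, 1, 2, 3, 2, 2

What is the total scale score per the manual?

Convert to 0–3: 2, 0, 2, 3, 0, 1, 2, 1, 1
Reverse-coded (reverse-coded value = 3 − response):
  item 4: 3 − 3 = 0
  item 6: 3 − 1 = 2
  item 9: 3 − 1 = 2
Scored: 2, 0, 2, 0, 0, 2, 2, 1, 2
Total = 11

11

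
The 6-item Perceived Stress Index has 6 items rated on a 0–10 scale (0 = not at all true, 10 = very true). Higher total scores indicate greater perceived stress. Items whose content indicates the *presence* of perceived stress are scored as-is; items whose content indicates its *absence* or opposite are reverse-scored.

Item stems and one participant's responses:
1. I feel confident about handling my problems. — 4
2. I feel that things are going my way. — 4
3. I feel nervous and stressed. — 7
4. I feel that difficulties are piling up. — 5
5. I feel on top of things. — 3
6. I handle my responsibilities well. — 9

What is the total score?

Items 1, 2, 5, 6 describe the absence/opposite of perceived stress → reverse-score.
on a 0–10 scale, reversed = 10 − raw.
  item 1: 10 − 4 = 6
  item 2: 10 − 4 = 6
  item 3: 7
  item 4: 5
  item 5: 10 − 3 = 7
  item 6: 10 − 9 = 1
Total = 6 + 6 + 7 + 5 + 7 + 1 = 32

32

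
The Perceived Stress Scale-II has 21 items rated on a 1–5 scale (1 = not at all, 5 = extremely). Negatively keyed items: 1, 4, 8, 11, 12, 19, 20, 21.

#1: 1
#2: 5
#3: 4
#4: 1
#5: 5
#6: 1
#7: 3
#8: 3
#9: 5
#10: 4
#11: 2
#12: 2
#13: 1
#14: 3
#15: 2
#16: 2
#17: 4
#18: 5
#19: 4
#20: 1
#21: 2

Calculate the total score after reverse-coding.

Reverse-coded items (on a 1–5 scale, reversed = 6 − raw):
  item 1: 6 − 1 = 5
  item 4: 6 − 1 = 5
  item 8: 6 − 3 = 3
  item 11: 6 − 2 = 4
  item 12: 6 − 2 = 4
  item 19: 6 − 4 = 2
  item 20: 6 − 1 = 5
  item 21: 6 − 2 = 4
Scored responses: 5, 5, 4, 5, 5, 1, 3, 3, 5, 4, 4, 4, 1, 3, 2, 2, 4, 5, 2, 5, 4
Total = 5 + 5 + 4 + 5 + 5 + 1 + 3 + 3 + 5 + 4 + 4 + 4 + 1 + 3 + 2 + 2 + 4 + 5 + 2 + 5 + 4 = 76

76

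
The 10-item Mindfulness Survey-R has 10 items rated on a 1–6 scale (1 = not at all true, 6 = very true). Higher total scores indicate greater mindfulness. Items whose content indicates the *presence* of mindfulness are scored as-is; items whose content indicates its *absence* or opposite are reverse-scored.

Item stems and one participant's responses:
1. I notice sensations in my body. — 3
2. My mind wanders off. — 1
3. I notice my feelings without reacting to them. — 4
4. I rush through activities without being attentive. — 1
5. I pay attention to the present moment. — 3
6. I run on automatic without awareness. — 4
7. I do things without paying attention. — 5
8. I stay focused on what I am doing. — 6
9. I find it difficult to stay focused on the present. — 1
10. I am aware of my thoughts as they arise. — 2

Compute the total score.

41

Items 2, 4, 6, 7, 9 describe the absence/opposite of mindfulness → reverse-score.
on a 1–6 scale, reversed = 7 − raw.
  item 1: 3
  item 2: 7 − 1 = 6
  item 3: 4
  item 4: 7 − 1 = 6
  item 5: 3
  item 6: 7 − 4 = 3
  item 7: 7 − 5 = 2
  item 8: 6
  item 9: 7 − 1 = 6
  item 10: 2
Total = 3 + 6 + 4 + 6 + 3 + 3 + 2 + 6 + 6 + 2 = 41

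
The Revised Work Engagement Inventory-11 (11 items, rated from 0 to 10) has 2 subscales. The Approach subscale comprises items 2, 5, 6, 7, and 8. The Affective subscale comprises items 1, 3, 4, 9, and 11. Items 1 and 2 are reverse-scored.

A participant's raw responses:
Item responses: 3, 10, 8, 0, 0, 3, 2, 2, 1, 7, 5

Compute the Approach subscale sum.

7

Approach items: 2, 5, 6, 7, 8.
Of these, item 2 is reverse-scored; reverse-coded value = 10 − response.
  item 2: 10 − 10 = 0
  item 5: 0
  item 6: 3
  item 7: 2
  item 8: 2
Sum = 0 + 0 + 3 + 2 + 2 = 7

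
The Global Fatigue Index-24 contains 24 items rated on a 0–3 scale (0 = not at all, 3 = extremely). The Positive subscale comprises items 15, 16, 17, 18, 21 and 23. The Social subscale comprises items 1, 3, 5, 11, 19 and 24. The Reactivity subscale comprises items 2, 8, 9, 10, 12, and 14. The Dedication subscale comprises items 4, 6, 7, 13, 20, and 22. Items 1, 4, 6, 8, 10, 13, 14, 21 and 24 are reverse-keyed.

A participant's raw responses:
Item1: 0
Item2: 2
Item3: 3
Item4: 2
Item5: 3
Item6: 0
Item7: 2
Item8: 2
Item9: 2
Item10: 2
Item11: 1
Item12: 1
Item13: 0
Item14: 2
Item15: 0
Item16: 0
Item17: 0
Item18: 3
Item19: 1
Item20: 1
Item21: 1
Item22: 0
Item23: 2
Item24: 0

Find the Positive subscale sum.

7

Positive items: 15, 16, 17, 18, 21, 23.
Of these, item 21 is reverse-keyed; on a 0–3 scale, reversed = 3 − raw.
  item 15: 0
  item 16: 0
  item 17: 0
  item 18: 3
  item 21: 3 − 1 = 2
  item 23: 2
Sum = 0 + 0 + 0 + 3 + 2 + 2 = 7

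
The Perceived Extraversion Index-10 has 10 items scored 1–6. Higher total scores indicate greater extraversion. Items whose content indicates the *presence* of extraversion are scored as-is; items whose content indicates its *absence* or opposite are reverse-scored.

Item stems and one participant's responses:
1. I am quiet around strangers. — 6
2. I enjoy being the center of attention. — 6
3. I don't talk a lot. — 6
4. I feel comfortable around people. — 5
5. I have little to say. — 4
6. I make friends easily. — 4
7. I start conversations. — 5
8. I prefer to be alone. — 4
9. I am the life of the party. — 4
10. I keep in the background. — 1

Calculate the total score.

Items 1, 3, 5, 8, 10 describe the absence/opposite of extraversion → reverse-score.
on a 1–6 scale, reversed = 7 − raw.
  item 1: 7 − 6 = 1
  item 2: 6
  item 3: 7 − 6 = 1
  item 4: 5
  item 5: 7 − 4 = 3
  item 6: 4
  item 7: 5
  item 8: 7 − 4 = 3
  item 9: 4
  item 10: 7 − 1 = 6
Total = 1 + 6 + 1 + 5 + 3 + 4 + 5 + 3 + 4 + 6 = 38

38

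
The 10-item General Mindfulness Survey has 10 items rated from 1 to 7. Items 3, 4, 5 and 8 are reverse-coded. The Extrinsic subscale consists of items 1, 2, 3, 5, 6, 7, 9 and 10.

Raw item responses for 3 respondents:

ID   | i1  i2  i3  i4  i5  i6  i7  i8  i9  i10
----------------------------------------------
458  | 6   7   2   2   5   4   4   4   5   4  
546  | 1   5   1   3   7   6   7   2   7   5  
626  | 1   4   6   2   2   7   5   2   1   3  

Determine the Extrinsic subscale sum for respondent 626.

29

Respondent 626 raw: 1, 4, 6, 2, 2, 7, 5, 2, 1, 3.
Extrinsic items: 1, 2, 3, 5, 6, 7, 9, 10.
Reverse-coded (reverse-coded value = 8 − response):
  item 1: 1
  item 2: 4
  item 3: 8 − 6 = 2
  item 5: 8 − 2 = 6
  item 6: 7
  item 7: 5
  item 9: 1
  item 10: 3
Sum = 1 + 4 + 2 + 6 + 7 + 5 + 1 + 3 = 29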